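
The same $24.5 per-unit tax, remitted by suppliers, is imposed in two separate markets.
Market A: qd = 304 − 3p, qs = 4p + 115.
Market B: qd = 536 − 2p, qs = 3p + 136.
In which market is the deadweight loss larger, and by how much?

Market A, by $154.35.

Market A: pre-tax p* = $27, q* = 223; post-tax q = 181; deadweight loss = $514.5.
Market B: pre-tax p* = $80, q* = 376; post-tax q = 346.6; deadweight loss = $360.15.
Difference: $514.5 vs $360.15 → market A is larger by $154.35.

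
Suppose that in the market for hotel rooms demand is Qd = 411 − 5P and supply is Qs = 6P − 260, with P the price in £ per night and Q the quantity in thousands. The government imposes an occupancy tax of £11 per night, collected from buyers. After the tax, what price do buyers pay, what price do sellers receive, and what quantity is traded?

Without the tax, 411 − 5P = 6P − 260 gives 11P = 671, so P* = £61 and Q* = 106.
With the tax collected from buyers, demand (in seller-price terms) shifts: Qd = 411 − 5(P + 11).
Solving gives Q = 76 with buyers paying £67 and sellers receiving £56 (the £11 wedge).

Buyers pay £67; sellers receive £56; quantity = 76.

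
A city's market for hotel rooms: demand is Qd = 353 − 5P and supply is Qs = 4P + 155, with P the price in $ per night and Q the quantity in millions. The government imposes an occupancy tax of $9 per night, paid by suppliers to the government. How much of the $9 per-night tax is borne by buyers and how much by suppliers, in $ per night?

Without the tax, 353 − 5P = 4P + 155 gives 9P = 198, so P* = $22 and Q* = 243.
With the tax collected from suppliers, supply shifts: Qs = 4(P − 9) + 155.
New equilibrium: buyers pay $26, suppliers receive $17, Q = 223. (Wedge: Pb − Ps = 9.)
Burden on buyers: $4; on suppliers: $5. (They sum to $9.)

Buyers bear $4 per night; suppliers bear $5 per night.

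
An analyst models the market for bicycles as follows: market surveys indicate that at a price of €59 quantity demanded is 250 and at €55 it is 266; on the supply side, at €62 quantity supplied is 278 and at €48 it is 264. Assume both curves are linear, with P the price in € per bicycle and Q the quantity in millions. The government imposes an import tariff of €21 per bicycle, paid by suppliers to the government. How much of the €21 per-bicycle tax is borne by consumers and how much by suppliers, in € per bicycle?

Consumers bear €4.2 per bicycle; suppliers bear €16.8 per bicycle.

Demand slope: (266 − 250)/(55 − 59) = -4, so Qd = 486 − 4P.
Supply slope: (264 − 278)/(48 − 62) = 1, so Qs = P + 216.
Before the tax: set 486 − 4P = P + 216 → P* = €54, Q* = 270.
With the tax collected from suppliers, supply shifts: Qs = (P − 21) + 216.
New equilibrium: consumers pay €58.2, suppliers receive €37.2, Q = 253.2. (Wedge: Pb − Ps = 21.)
Burden on consumers: €4.2; on suppliers: €16.8. (They sum to €21.)
The less price-elastic side of the market bears the larger share of a per-unit tax.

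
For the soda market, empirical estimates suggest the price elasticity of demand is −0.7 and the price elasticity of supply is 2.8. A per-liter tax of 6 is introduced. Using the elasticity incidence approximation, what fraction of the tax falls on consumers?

Consumers' share ≈ 0.8.

Incidence ratio: consumers' share ≈ εs / (εs + |εd|) = 2.8 / (2.8 + 0.7) = 0.8.
Supply is the more elastic side, so consumers bear the larger share.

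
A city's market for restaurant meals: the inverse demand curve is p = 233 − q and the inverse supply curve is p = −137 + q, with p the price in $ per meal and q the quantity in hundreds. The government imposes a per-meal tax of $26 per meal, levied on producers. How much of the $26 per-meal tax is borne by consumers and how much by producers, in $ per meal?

Rewrite in direct form: qd = 233 − p and qs = p + 137.
Without the tax, 233 − p = p + 137 gives 2p = 96, so p* = $48 and q* = 185.
With the tax collected from producers, supply shifts: qs = (p − 26) + 137.
Solving gives q = 172 with consumers paying $61 and producers receiving $35 (the $26 wedge).
Burden on consumers: $13; on producers: $13. (They sum to $26.)
The less price-elastic side of the market bears the larger share of a per-unit tax.

Consumers bear $13 per meal; producers bear $13 per meal.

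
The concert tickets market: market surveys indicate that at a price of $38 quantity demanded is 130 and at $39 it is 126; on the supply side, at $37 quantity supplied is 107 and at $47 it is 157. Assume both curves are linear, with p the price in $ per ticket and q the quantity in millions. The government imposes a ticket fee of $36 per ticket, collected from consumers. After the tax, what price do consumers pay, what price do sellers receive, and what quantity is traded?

Demand slope: (126 − 130)/(39 − 38) = -4, so qd = 282 − 4p.
Supply slope: (157 − 107)/(47 − 37) = 5, so qs = 5p − 78.
Without the tax, 282 − 4p = 5p − 78 gives 9p = 360, so p* = $40 and q* = 122.
With the tax collected from consumers, demand (in seller-price terms) shifts: qd = 282 − 4(p + 36).
Solving gives q = 42 with consumers paying $60 and sellers receiving $24 (the $36 wedge).

Consumers pay $60; sellers receive $24; quantity = 42.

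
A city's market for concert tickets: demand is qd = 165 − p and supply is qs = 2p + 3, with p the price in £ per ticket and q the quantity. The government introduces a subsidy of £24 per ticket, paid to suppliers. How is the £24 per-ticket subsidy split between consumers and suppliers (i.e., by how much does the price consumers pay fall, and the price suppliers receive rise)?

Before the subsidy: set 165 − p = 2p + 3 → p* = £54, q* = 111.
With a per-unit subsidy paid to suppliers, each receives p + 24 per unit sold, so supply becomes qs = 2(p + 24) + 3.
New equilibrium: consumers pay £38, suppliers receive £62, q = 127. (Wedge: pb − ps = −24.)
Gain to consumers: £16; to suppliers: £8. (They sum to £24.)

Consumers gain £16 per ticket; suppliers gain £8 per ticket.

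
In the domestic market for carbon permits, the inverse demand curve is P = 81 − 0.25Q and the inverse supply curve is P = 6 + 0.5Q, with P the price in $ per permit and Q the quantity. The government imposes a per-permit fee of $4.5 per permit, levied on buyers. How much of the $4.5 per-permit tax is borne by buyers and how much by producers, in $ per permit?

Buyers bear $1.5 per permit; producers bear $3 per permit.

Rewrite in direct form: Qd = 324 − 4P and Qs = 2P − 12.
Without the tax, 324 − 4P = 2P − 12 gives 6P = 336, so P* = $56 and Q* = 100.
With the tax collected from buyers, demand (in seller-price terms) shifts: Qd = 324 − 4(P + 4.5).
New equilibrium: buyers pay $57.5, producers receive $53, Q = 94. (Wedge: Pb − Ps = 4.5.)
Burden on buyers: $1.5; on producers: $3. (They sum to $4.5.)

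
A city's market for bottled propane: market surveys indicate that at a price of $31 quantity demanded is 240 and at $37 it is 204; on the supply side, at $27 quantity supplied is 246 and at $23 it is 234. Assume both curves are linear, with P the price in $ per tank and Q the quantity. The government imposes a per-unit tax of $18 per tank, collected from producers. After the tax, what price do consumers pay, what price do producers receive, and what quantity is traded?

Demand slope: (204 − 240)/(37 − 31) = -6, so Qd = 426 − 6P.
Supply slope: (234 − 246)/(23 − 27) = 3, so Qs = 3P + 165.
Without the tax, 426 − 6P = 3P + 165 gives 9P = 261, so P* = $29 and Q* = 252.
With the tax collected from producers, supply shifts: Qs = 3(P − 18) + 165.
New equilibrium: consumers pay $35, producers receive $17, Q = 216. (Wedge: Pb − Ps = 18.)
The less price-elastic side of the market bears the larger share of a per-unit tax.

Consumers pay $35; producers receive $17; quantity = 216.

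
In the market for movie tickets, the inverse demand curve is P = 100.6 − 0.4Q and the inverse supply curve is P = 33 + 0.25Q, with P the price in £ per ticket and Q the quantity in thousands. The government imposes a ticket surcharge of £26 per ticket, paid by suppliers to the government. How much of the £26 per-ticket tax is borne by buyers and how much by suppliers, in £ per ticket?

Inverting to Q(P) form: Qd = 251.5 − 2.5P; Qs = 4P − 132.
Before the tax: set 251.5 − 2.5P = 4P − 132 → P* = £59, Q* = 104.
With the tax collected from suppliers, supply shifts: Qs = 4(P − 26) − 132.
New equilibrium: buyers pay £75, suppliers receive £49, Q = 64. (Wedge: Pb − Ps = 26.)
Burden on buyers: £16; on suppliers: £10. (They sum to £26.)

Buyers bear £16 per ticket; suppliers bear £10 per ticket.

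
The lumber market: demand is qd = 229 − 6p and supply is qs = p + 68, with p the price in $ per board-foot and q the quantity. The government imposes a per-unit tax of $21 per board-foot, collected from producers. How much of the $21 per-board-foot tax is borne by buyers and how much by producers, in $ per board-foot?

Buyers bear $3 per board-foot; producers bear $18 per board-foot.

Before the tax: set 229 − 6p = p + 68 → p* = $23, q* = 91.
With the tax collected from producers, supply shifts: qs = (p − 21) + 68.
New equilibrium: buyers pay $26, producers receive $5, q = 73. (Wedge: pb − ps = 21.)
Burden on buyers: $3; on producers: $18. (They sum to $21.)
The less price-elastic side of the market bears the larger share of a per-unit tax.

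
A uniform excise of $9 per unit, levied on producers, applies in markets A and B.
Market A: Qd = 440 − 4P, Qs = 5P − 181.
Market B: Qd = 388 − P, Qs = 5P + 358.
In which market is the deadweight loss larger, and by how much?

Market A, by $56.25.

Market A: pre-tax P* = $69, Q* = 164; post-tax Q = 144; deadweight loss = $90.
Market B: pre-tax P* = $5, Q* = 383; post-tax Q = 375.5; deadweight loss = $33.75.
Difference: $90 vs $33.75 → market A is larger by $56.25.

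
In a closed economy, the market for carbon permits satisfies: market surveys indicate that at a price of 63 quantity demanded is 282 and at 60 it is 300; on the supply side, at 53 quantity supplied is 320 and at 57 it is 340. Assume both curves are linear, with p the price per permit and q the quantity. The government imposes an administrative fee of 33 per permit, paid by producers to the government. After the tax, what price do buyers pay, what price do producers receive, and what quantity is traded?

Demand slope: (300 − 282)/(60 − 63) = -6, so qd = 660 − 6p.
Supply slope: (340 − 320)/(57 − 53) = 5, so qs = 5p + 55.
Before the tax: set 660 − 6p = 5p + 55 → p* = 55, q* = 330.
With the tax collected from producers, supply shifts: qs = 5(p − 33) + 55.
New equilibrium: buyers pay 70, producers receive 37, q = 240. (Wedge: pb − ps = 33.)
The less price-elastic side of the market bears the larger share of a per-unit tax.

Buyers pay 70; producers receive 37; quantity = 240.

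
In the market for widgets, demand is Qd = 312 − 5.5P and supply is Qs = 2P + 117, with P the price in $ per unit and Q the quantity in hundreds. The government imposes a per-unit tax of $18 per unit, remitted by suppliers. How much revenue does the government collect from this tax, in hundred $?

Tax revenue = $2566.8 hundred.

Without the tax, 312 − 5.5P = 2P + 117 gives 7.5P = 195, so P* = $26 and Q* = 169.
With the tax collected from suppliers, supply shifts: Qs = 2(P − 18) + 117.
New equilibrium: buyers pay $30.8, suppliers receive $12.8, Q = 142.6. (Wedge: Pb − Ps = 18.)
Revenue = t · Q = 18 · 142.6 = $2566.8.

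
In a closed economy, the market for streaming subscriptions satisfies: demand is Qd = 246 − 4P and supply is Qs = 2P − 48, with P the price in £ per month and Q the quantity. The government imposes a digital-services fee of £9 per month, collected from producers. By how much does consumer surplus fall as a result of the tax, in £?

Before the tax: set 246 − 4P = 2P − 48 → P* = £49, Q* = 50.
With the tax collected from producers, supply shifts: Qs = 2(P − 9) − 48.
New equilibrium: buyers pay £52, producers receive £43, Q = 38. (Wedge: Pb − Ps = 9.)
ΔCS is the trapezoid between Q = 38 and Q = 50 of height £3: ½ · (50 + 38) · 3 = £132.

Consumer surplus falls by £132.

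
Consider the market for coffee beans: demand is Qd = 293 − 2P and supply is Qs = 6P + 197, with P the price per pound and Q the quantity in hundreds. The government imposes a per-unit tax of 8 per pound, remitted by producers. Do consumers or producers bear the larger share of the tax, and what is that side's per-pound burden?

Consumers bear the larger share: 6 per pound.

Without the tax, 293 − 2P = 6P + 197 gives 8P = 96, so P* = 12 and Q* = 269.
With the tax collected from producers, supply shifts: Qs = 6(P − 8) + 197.
Solving gives Q = 257 with consumers paying 18 and producers receiving 10 (the 8 wedge).
Per-pound burden: consumers 6, producers 2.
Consumers take the larger share because demand is less price-elastic here (demand slope 2 vs supply slope 6).
The less price-elastic side of the market bears the larger share of a per-unit tax.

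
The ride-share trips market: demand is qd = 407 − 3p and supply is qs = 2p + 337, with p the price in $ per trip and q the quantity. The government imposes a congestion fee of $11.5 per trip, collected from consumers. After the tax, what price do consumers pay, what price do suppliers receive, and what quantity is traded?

Consumers pay $18.6; suppliers receive $7.1; quantity = 351.2.

Without the tax, 407 − 3p = 2p + 337 gives 5p = 70, so p* = $14 and q* = 365.
With the tax collected from consumers, demand (in seller-price terms) shifts: qd = 407 − 3(p + 11.5).
New equilibrium: consumers pay $18.6, suppliers receive $7.1, q = 351.2. (Wedge: pb − ps = 11.5.)
The less price-elastic side of the market bears the larger share of a per-unit tax.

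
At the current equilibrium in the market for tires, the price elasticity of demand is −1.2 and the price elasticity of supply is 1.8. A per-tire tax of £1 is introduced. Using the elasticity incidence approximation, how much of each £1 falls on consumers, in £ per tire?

Incidence ratio: consumers' share ≈ εs / (εs + |εd|) = 1.8 / (1.8 + 1.2) = 0.6.
So consumers bear ≈ 0.6 × £1 = £0.6; suppliers bear £0.4.

Consumers bear ≈ £0.6 per tire.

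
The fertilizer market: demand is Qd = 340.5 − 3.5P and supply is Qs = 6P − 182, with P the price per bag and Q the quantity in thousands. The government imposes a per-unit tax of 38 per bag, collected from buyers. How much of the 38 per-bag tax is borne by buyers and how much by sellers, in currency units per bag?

Buyers bear 24 per bag; sellers bear 14 per bag.

Without the tax, 340.5 − 3.5P = 6P − 182 gives 9.5P = 522.5, so P* = 55 and Q* = 148.
With the tax collected from buyers, demand (in seller-price terms) shifts: Qd = 340.5 − 3.5(P + 38).
New equilibrium: buyers pay 79, sellers receive 41, Q = 64. (Wedge: Pb − Ps = 38.)
Burden on buyers: 24; on sellers: 14. (They sum to 38.)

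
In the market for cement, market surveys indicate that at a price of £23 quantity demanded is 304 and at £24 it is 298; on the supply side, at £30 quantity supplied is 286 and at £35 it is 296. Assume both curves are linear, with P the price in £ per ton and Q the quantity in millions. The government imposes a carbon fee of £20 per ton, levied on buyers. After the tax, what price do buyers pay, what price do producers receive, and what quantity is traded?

Buyers pay £32; producers receive £12; quantity = 250.

Demand slope: (298 − 304)/(24 − 23) = -6, so Qd = 442 − 6P.
Supply slope: (296 − 286)/(35 − 30) = 2, so Qs = 2P + 226.
Without the tax, 442 − 6P = 2P + 226 gives 8P = 216, so P* = £27 and Q* = 280.
With the tax collected from buyers, demand (in seller-price terms) shifts: Qd = 442 − 6(P + 20).
Solving gives Q = 250 with buyers paying £32 and producers receiving £12 (the £20 wedge).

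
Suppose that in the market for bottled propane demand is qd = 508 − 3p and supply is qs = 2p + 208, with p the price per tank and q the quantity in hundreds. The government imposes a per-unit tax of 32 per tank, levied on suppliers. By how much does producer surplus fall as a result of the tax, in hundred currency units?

Producer surplus falls by 5928.96 hundred.

Without the tax, 508 − 3p = 2p + 208 gives 5p = 300, so p* = 60 and q* = 328.
With the tax collected from suppliers, supply shifts: qs = 2(p − 32) + 208.
New equilibrium: consumers pay 72.8, suppliers receive 40.8, q = 289.6. (Wedge: pb − ps = 32.)
ΔPS is the trapezoid between Q = 289.6 and Q = 328 of height 19.2: ½ · (328 + 289.6) · 19.2 = 5928.96.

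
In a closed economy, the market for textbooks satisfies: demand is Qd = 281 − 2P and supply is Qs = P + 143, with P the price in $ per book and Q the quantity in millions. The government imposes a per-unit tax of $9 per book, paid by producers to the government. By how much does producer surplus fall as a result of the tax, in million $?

Producer surplus falls by $1116 million.

Without the tax, 281 − 2P = P + 143 gives 3P = 138, so P* = $46 and Q* = 189.
With the tax collected from producers, supply shifts: Qs = (P − 9) + 143.
New equilibrium: consumers pay $49, producers receive $40, Q = 183. (Wedge: Pb − Ps = 9.)
ΔPS is the trapezoid between Q = 183 and Q = 189 of height $6: ½ · (189 + 183) · 6 = $1116.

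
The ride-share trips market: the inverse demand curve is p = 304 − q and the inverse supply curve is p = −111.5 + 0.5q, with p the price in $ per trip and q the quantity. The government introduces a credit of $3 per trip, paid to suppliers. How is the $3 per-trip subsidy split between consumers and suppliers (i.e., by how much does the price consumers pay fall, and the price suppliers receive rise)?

Rewrite in direct form: qd = 304 − p and qs = 2p + 223.
Without the subsidy, 304 − p = 2p + 223 gives 3p = 81, so p* = $27 and q* = 277.
With a per-unit subsidy paid to suppliers, each receives p + 3 per unit sold, so supply becomes qs = 2(p + 3) + 223.
Solving gives q = 279 with consumers paying $25 and suppliers receiving $28 (the $3 wedge).
Gain to consumers: $2; to suppliers: $1. (They sum to $3.)

Consumers gain $2 per trip; suppliers gain $1 per trip.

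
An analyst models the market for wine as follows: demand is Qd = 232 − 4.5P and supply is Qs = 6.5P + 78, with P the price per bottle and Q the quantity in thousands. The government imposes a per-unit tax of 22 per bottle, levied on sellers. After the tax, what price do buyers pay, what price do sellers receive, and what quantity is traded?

Before the tax: set 232 − 4.5P = 6.5P + 78 → P* = 14, Q* = 169.
With the tax collected from sellers, supply shifts: Qs = 6.5(P − 22) + 78.
New equilibrium: buyers pay 27, sellers receive 5, Q = 110.5. (Wedge: Pb − Ps = 22.)
The less price-elastic side of the market bears the larger share of a per-unit tax.

Buyers pay 27; sellers receive 5; quantity = 110.5.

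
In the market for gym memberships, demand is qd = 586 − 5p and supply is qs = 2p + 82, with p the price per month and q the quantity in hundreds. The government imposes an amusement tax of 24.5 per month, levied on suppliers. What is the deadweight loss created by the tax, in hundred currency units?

Without the tax, 586 − 5p = 2p + 82 gives 7p = 504, so p* = 72 and q* = 226.
With the tax collected from suppliers, supply shifts: qs = 2(p − 24.5) + 82.
Solving gives q = 191 with consumers paying 79 and suppliers receiving 54.5 (the 24.5 wedge).
Quantity falls by |ΔQ| = |226 − 191| = 35.
DWL = ½ · t · |ΔQ| = ½ · 24.5 · 35 = 428.75.

Deadweight loss = 428.75 hundred.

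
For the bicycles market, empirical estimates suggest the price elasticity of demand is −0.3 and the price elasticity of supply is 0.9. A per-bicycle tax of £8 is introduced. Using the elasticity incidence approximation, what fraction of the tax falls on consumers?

Consumers' share ≈ 0.75.

Incidence ratio: consumers' share ≈ εs / (εs + |εd|) = 0.9 / (0.9 + 0.3) = 0.75.
Supply is the more elastic side, so consumers bear the larger share.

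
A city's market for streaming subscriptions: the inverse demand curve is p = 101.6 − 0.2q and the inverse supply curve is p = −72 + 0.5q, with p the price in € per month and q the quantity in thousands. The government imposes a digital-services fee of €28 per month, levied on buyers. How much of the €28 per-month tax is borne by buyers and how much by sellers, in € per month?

Buyers bear €8 per month; sellers bear €20 per month.

Rewrite in direct form: qd = 508 − 5p and qs = 2p + 144.
Without the tax, 508 − 5p = 2p + 144 gives 7p = 364, so p* = €52 and q* = 248.
With the tax collected from buyers, demand (in seller-price terms) shifts: qd = 508 − 5(p + 28).
Solving gives q = 208 with buyers paying €60 and sellers receiving €32 (the €28 wedge).
Burden on buyers: €8; on sellers: €20. (They sum to €28.)
The less price-elastic side of the market bears the larger share of a per-unit tax.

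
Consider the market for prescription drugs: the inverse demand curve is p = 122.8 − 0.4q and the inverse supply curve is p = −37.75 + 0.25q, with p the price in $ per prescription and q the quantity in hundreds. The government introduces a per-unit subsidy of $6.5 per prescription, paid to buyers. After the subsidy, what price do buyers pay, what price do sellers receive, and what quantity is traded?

Inverting to q(p) form: qd = 307 − 2.5p; qs = 4p + 151.
Before the subsidy: set 307 − 2.5p = 4p + 151 → p* = $24, q* = 247.
With a per-unit subsidy paid to buyers, each effectively pays p − 6.5, so demand becomes qd = 307 − 2.5(p − 6.5).
New equilibrium: buyers pay $20, sellers receive $26.5, q = 257. (Wedge: pb − ps = −6.5.)

Buyers pay $20; sellers receive $26.5; quantity = 257.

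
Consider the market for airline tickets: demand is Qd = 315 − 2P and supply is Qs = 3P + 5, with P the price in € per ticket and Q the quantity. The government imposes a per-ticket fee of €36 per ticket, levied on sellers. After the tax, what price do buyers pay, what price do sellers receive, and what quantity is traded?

Buyers pay €83.6; sellers receive €47.6; quantity = 147.8.

Without the tax, 315 − 2P = 3P + 5 gives 5P = 310, so P* = €62 and Q* = 191.
With the tax collected from sellers, supply shifts: Qs = 3(P − 36) + 5.
Solving gives Q = 147.8 with buyers paying €83.6 and sellers receiving €47.6 (the €36 wedge).
The less price-elastic side of the market bears the larger share of a per-unit tax.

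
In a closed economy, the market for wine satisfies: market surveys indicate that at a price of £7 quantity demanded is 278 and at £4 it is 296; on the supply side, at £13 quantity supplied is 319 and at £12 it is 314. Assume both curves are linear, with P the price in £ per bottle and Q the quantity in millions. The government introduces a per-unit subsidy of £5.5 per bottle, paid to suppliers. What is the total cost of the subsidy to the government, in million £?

Demand slope: (296 − 278)/(4 − 7) = -6, so Qd = 320 − 6P.
Supply slope: (314 − 319)/(12 − 13) = 5, so Qs = 5P + 254.
Without the subsidy, 320 − 6P = 5P + 254 gives 11P = 66, so P* = £6 and Q* = 284.
With a per-unit subsidy paid to suppliers, each receives P + 5.5 per unit sold, so supply becomes Qs = 5(P + 5.5) + 254.
New equilibrium: buyers pay £3.5, suppliers receive £9, Q = 299. (Wedge: Pb − Ps = −5.5.)
Outlay = t · Q = 5.5 · 299 = £1644.5.

Government outlay = £1644.5 million.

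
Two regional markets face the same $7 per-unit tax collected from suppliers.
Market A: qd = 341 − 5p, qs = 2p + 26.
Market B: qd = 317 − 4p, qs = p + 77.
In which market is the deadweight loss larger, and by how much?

Market A: pre-tax p* = $45, q* = 116; post-tax q = 106; deadweight loss = $35.
Market B: pre-tax p* = $48, q* = 125; post-tax q = 119.4; deadweight loss = $19.6.
Difference: $35 vs $19.6 → market A is larger by $15.4.

Market A, by $15.4.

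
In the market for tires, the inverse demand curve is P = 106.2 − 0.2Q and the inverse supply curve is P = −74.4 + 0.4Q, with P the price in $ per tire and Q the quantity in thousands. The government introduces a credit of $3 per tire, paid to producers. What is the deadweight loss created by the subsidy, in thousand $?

Inverting to Q(P) form: Qd = 531 − 5P; Qs = 2.5P + 186.
Without the subsidy, 531 − 5P = 2.5P + 186 gives 7.5P = 345, so P* = $46 and Q* = 301.
With a per-unit subsidy paid to producers, each receives P + 3 per unit sold, so supply becomes Qs = 2.5(P + 3) + 186.
New equilibrium: consumers pay $45, producers receive $48, Q = 306. (Wedge: Pb − Ps = −3.)
Quantity rises by |ΔQ| = |301 − 306| = 5.
DWL = ½ · t · |ΔQ| = ½ · 3 · 5 = $7.5.

Deadweight loss = $7.5 thousand.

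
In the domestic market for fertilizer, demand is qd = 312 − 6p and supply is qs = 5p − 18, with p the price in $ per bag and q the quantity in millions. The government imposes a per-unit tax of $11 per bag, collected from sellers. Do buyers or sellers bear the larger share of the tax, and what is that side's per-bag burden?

Without the tax, 312 − 6p = 5p − 18 gives 11p = 330, so p* = $30 and q* = 132.
With the tax collected from sellers, supply shifts: qs = 5(p − 11) − 18.
Solving gives q = 102 with buyers paying $35 and sellers receiving $24 (the $11 wedge).
Per-bag burden: buyers $5, sellers $6.
Sellers take the larger share because supply is less price-elastic here (demand slope 6 vs supply slope 5).
The less price-elastic side of the market bears the larger share of a per-unit tax.

Sellers bear the larger share: $6 per bag.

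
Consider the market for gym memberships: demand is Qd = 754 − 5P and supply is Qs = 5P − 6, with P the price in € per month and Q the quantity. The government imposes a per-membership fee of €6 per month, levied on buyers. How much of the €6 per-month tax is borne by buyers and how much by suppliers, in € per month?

Without the tax, 754 − 5P = 5P − 6 gives 10P = 760, so P* = €76 and Q* = 374.
With the tax collected from buyers, demand (in seller-price terms) shifts: Qd = 754 − 5(P + 6).
Solving gives Q = 359 with buyers paying €79 and suppliers receiving €73 (the €6 wedge).
Burden on buyers: €3; on suppliers: €3. (They sum to €6.)
The less price-elastic side of the market bears the larger share of a per-unit tax.

Buyers bear €3 per month; suppliers bear €3 per month.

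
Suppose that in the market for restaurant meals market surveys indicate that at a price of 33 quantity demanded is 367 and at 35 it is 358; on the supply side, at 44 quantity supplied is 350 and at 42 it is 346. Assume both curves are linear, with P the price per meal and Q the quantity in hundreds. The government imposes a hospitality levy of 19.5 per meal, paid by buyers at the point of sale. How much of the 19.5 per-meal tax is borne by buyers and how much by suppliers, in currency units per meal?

Buyers bear 6 per meal; suppliers bear 13.5 per meal.

Demand slope: (358 − 367)/(35 − 33) = -4.5, so Qd = 515.5 − 4.5P.
Supply slope: (346 − 350)/(42 − 44) = 2, so Qs = 2P + 262.
Before the tax: set 515.5 − 4.5P = 2P + 262 → P* = 39, Q* = 340.
With the tax collected from buyers, demand (in seller-price terms) shifts: Qd = 515.5 − 4.5(P + 19.5).
New equilibrium: buyers pay 45, suppliers receive 25.5, Q = 313. (Wedge: Pb − Ps = 19.5.)
Burden on buyers: 6; on suppliers: 13.5. (They sum to 19.5.)
The less price-elastic side of the market bears the larger share of a per-unit tax.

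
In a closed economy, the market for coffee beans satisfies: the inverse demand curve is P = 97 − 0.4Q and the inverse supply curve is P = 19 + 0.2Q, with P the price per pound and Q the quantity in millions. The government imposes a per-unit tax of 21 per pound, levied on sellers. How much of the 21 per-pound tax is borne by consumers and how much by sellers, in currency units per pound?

Consumers bear 14 per pound; sellers bear 7 per pound.

Inverting to Q(P) form: Qd = 242.5 − 2.5P; Qs = 5P − 95.
Without the tax, 242.5 − 2.5P = 5P − 95 gives 7.5P = 337.5, so P* = 45 and Q* = 130.
With the tax collected from sellers, supply shifts: Qs = 5(P − 21) − 95.
New equilibrium: consumers pay 59, sellers receive 38, Q = 95. (Wedge: Pb − Ps = 21.)
Burden on consumers: 14; on sellers: 7. (They sum to 21.)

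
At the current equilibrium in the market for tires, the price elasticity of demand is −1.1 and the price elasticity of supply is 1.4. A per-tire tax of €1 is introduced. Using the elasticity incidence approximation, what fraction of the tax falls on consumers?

Consumers' share ≈ 0.56.

Incidence ratio: consumers' share ≈ εs / (εs + |εd|) = 1.4 / (1.4 + 1.1) = 0.56.
Supply is the more elastic side, so consumers bear the larger share.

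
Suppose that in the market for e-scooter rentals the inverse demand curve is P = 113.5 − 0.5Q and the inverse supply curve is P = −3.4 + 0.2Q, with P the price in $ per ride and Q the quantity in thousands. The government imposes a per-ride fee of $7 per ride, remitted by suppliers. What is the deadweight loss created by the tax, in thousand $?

Deadweight loss = $35 thousand.

Rewrite in direct form: Qd = 227 − 2P and Qs = 5P + 17.
Without the tax, 227 − 2P = 5P + 17 gives 7P = 210, so P* = $30 and Q* = 167.
With the tax collected from suppliers, supply shifts: Qs = 5(P − 7) + 17.
Solving gives Q = 157 with consumers paying $35 and suppliers receiving $28 (the $7 wedge).
Quantity falls by |ΔQ| = |167 − 157| = 10.
DWL = ½ · t · |ΔQ| = ½ · 7 · 10 = $35.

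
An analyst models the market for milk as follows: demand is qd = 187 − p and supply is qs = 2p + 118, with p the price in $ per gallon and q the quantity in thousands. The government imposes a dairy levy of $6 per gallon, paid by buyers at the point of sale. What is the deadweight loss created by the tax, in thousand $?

Without the tax, 187 − p = 2p + 118 gives 3p = 69, so p* = $23 and q* = 164.
With the tax collected from buyers, demand (in seller-price terms) shifts: qd = 187 − (p + 6).
New equilibrium: buyers pay $27, producers receive $21, q = 160. (Wedge: pb − ps = 6.)
Quantity falls by |ΔQ| = |164 − 160| = 4.
DWL = ½ · t · |ΔQ| = ½ · 6 · 4 = $12.

Deadweight loss = $12 thousand.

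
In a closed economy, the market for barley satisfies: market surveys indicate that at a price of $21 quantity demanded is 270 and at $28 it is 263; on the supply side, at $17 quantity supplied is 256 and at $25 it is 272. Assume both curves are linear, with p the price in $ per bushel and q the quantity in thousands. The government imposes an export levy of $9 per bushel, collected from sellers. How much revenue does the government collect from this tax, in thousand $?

Demand slope: (263 − 270)/(28 − 21) = -1, so qd = 291 − p.
Supply slope: (272 − 256)/(25 − 17) = 2, so qs = 2p + 222.
Without the tax, 291 − p = 2p + 222 gives 3p = 69, so p* = $23 and q* = 268.
With the tax collected from sellers, supply shifts: qs = 2(p − 9) + 222.
Solving gives q = 262 with consumers paying $29 and sellers receiving $20 (the $9 wedge).
Revenue = t · Q = 9 · 262 = $2358.

Tax revenue = $2358 thousand.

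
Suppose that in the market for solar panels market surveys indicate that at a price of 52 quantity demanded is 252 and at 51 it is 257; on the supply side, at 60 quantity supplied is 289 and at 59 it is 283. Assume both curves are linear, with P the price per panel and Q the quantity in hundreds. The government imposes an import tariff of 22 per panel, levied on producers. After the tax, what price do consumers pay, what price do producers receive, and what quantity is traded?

Consumers pay 65; producers receive 43; quantity = 187.

Demand slope: (257 − 252)/(51 − 52) = -5, so Qd = 512 − 5P.
Supply slope: (283 − 289)/(59 − 60) = 6, so Qs = 6P − 71.
Before the tax: set 512 − 5P = 6P − 71 → P* = 53, Q* = 247.
With the tax collected from producers, supply shifts: Qs = 6(P − 22) − 71.
Solving gives Q = 187 with consumers paying 65 and producers receiving 43 (the 22 wedge).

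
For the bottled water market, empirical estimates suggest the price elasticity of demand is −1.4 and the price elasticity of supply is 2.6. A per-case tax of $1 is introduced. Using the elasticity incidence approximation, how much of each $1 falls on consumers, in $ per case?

Consumers bear ≈ $0.65 per case.

Incidence ratio: consumers' share ≈ εs / (εs + |εd|) = 2.6 / (2.6 + 1.4) = 0.65.
So consumers bear ≈ 0.65 × $1 = $0.65; sellers bear $0.35.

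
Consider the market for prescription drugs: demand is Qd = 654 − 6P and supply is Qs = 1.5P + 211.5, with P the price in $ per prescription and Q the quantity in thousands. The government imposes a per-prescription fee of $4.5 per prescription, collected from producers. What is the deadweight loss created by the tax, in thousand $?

Deadweight loss = $12.15 thousand.

Without the tax, 654 − 6P = 1.5P + 211.5 gives 7.5P = 442.5, so P* = $59 and Q* = 300.
With the tax collected from producers, supply shifts: Qs = 1.5(P − 4.5) + 211.5.
Solving gives Q = 294.6 with consumers paying $59.9 and producers receiving $55.4 (the $4.5 wedge).
Quantity falls by |ΔQ| = |300 − 294.6| = 5.4.
DWL = ½ · t · |ΔQ| = ½ · 4.5 · 5.4 = $12.15.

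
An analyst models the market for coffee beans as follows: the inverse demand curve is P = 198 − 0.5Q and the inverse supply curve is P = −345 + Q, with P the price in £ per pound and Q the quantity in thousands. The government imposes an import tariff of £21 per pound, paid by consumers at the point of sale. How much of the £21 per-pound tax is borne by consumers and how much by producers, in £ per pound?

Rewrite in direct form: Qd = 396 − 2P and Qs = P + 345.
Before the tax: set 396 − 2P = P + 345 → P* = £17, Q* = 362.
With the tax collected from consumers, demand (in seller-price terms) shifts: Qd = 396 − 2(P + 21).
Solving gives Q = 348 with consumers paying £24 and producers receiving £3 (the £21 wedge).
Burden on consumers: £7; on producers: £14. (They sum to £21.)

Consumers bear £7 per pound; producers bear £14 per pound.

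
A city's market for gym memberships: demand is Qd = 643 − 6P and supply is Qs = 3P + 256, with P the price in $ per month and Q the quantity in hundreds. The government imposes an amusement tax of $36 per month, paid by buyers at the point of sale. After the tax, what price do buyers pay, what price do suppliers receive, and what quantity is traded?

Buyers pay $55; suppliers receive $19; quantity = 313.

Before the tax: set 643 − 6P = 3P + 256 → P* = $43, Q* = 385.
With the tax collected from buyers, demand (in seller-price terms) shifts: Qd = 643 − 6(P + 36).
Solving gives Q = 313 with buyers paying $55 and suppliers receiving $19 (the $36 wedge).
The less price-elastic side of the market bears the larger share of a per-unit tax.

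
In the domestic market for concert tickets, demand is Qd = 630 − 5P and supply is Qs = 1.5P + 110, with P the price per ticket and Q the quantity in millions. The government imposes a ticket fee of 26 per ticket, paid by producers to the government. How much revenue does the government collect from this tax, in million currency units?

Tax revenue = 5200 million.

Without the tax, 630 − 5P = 1.5P + 110 gives 6.5P = 520, so P* = 80 and Q* = 230.
With the tax collected from producers, supply shifts: Qs = 1.5(P − 26) + 110.
New equilibrium: consumers pay 86, producers receive 60, Q = 200. (Wedge: Pb − Ps = 26.)
Revenue = t · Q = 26 · 200 = 5200.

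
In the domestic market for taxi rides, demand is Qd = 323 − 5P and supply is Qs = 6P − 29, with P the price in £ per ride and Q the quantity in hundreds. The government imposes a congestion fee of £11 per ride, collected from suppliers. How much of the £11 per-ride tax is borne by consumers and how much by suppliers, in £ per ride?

Consumers bear £6 per ride; suppliers bear £5 per ride.

Without the tax, 323 − 5P = 6P − 29 gives 11P = 352, so P* = £32 and Q* = 163.
With the tax collected from suppliers, supply shifts: Qs = 6(P − 11) − 29.
Solving gives Q = 133 with consumers paying £38 and suppliers receiving £27 (the £11 wedge).
Burden on consumers: £6; on suppliers: £5. (They sum to £11.)
The less price-elastic side of the market bears the larger share of a per-unit tax.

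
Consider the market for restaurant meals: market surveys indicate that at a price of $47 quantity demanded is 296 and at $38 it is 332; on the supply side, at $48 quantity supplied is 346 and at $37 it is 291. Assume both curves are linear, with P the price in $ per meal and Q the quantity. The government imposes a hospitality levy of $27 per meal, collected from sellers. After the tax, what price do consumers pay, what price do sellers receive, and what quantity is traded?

Consumers pay $57; sellers receive $30; quantity = 256.

Demand slope: (332 − 296)/(38 − 47) = -4, so Qd = 484 − 4P.
Supply slope: (291 − 346)/(37 − 48) = 5, so Qs = 5P + 106.
Without the tax, 484 − 4P = 5P + 106 gives 9P = 378, so P* = $42 and Q* = 316.
With the tax collected from sellers, supply shifts: Qs = 5(P − 27) + 106.
New equilibrium: consumers pay $57, sellers receive $30, Q = 256. (Wedge: Pb − Ps = 27.)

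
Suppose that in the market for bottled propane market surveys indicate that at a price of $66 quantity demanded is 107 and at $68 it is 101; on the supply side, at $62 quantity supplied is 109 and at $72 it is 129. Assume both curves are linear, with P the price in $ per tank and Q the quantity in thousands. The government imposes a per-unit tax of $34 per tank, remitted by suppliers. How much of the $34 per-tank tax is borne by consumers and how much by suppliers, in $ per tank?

Consumers bear $13.6 per tank; suppliers bear $20.4 per tank.

Demand slope: (101 − 107)/(68 − 66) = -3, so Qd = 305 − 3P.
Supply slope: (129 − 109)/(72 − 62) = 2, so Qs = 2P − 15.
Before the tax: set 305 − 3P = 2P − 15 → P* = $64, Q* = 113.
With the tax collected from suppliers, supply shifts: Qs = 2(P − 34) − 15.
Solving gives Q = 72.2 with consumers paying $77.6 and suppliers receiving $43.6 (the $34 wedge).
Burden on consumers: $13.6; on suppliers: $20.4. (They sum to $34.)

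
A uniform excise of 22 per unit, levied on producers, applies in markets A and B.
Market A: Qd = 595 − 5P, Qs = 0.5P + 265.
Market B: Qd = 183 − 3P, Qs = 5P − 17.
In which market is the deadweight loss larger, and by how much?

Market A: pre-tax P* = 60, Q* = 295; post-tax Q = 285; deadweight loss = 110.
Market B: pre-tax P* = 25, Q* = 108; post-tax Q = 66.75; deadweight loss = 453.75.
Difference: 110 vs 453.75 → market B is larger by 343.75.

Market B, by 343.75.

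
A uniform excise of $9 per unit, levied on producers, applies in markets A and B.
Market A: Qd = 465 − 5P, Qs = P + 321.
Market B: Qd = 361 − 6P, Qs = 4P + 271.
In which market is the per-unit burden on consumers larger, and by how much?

Market B, by $2.1.

Market A: pre-tax P* = $24, Q* = 345; post-tax Q = 337.5; per-unit burden on consumers = $1.5.
Market B: pre-tax P* = $9, Q* = 307; post-tax Q = 285.4; per-unit burden on consumers = $3.6.
Difference: $1.5 vs $3.6 → market B is larger by $2.1.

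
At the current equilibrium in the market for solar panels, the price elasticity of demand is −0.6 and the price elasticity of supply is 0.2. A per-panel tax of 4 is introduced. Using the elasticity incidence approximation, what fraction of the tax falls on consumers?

Incidence ratio: consumers' share ≈ εs / (εs + |εd|) = 0.2 / (0.2 + 0.6) = 0.25.
Supply is the less elastic side, so consumers bear the smaller share.

Consumers' share ≈ 0.25.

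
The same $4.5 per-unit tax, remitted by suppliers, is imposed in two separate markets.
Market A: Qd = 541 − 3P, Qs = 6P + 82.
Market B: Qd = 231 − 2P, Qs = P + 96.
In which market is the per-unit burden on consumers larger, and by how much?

Market A: pre-tax P* = $51, Q* = 388; post-tax Q = 379; per-unit burden on consumers = $3.
Market B: pre-tax P* = $45, Q* = 141; post-tax Q = 138; per-unit burden on consumers = $1.5.
Difference: $3 vs $1.5 → market A is larger by $1.5.

Market A, by $1.5.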